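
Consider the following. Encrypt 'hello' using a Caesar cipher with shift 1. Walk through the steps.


Shift each letter by 1: h -> i, e -> f, l -> m, l -> m, o -> p. Result: 'ifmmp'.

ifmmp


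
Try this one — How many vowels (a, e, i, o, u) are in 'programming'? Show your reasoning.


Vowels in 'programming': o, a, i = 3 vowels.

3


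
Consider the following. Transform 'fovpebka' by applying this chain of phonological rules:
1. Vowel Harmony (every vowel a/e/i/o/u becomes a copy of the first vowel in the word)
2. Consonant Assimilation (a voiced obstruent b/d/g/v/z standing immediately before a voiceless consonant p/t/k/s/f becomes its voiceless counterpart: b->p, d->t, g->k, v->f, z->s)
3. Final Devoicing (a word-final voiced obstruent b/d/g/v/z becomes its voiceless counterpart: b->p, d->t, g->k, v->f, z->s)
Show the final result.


Starting form: 'fovpebka'
Rule 1: Vowel Harmony: all vowels become 'o' (matching first vowel). 'fovpebka' -> 'fovpobko'
Rule 2: Consonant Assimilation: voiced obstruent before voiceless consonant becomes voiceless ('vp' -> 'fp', 'bk' -> 'pk'). 'fovpobko' -> 'fofpopko'
Rule 3: Final Devoicing: the word ends in the vowel 'o', not a consonant. No change.
Final form: 'fofpopko'

fofpopko


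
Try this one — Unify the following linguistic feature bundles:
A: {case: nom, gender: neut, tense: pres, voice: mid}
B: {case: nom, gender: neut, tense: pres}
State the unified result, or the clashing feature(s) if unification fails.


Compare features:
case: A=nom vs B=nom -> unified: nom
gender: A=neut vs B=neut -> unified: neut
tense: A=pres vs B=pres -> unified: pres
voice: A=mid vs B=_ -> unified: mid
No clashes found.

Unified: {case: nom, gender: neut, tense: pres, voice: mid}


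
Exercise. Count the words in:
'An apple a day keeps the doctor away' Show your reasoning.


Split into words: An | apple | a | day | keeps | the | doctor | away = 8 words.

8


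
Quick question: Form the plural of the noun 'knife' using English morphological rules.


Apply rule: Change -fe to -ves. 'knife' becomes 'knives'.

knives


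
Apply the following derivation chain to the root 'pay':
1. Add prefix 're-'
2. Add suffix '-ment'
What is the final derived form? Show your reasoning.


Step 1: Add prefix 're-' to 'pay' = 'repay'
Step 2: Add suffix '-ment' to 'repay' = 'repayment'

repayment


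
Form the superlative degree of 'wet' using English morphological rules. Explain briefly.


Apply superlative formation (double final consonant, add -est): 'wet' -> 'wettest'.

wettest


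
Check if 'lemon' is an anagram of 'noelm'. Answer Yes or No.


Sorted letters of 'lemon': 'elmno'
Sorted letters of 'noelm': 'elmno'
They match.

Yes


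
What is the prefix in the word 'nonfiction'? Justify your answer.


The word 'nonfiction' = 'non' (prefix) + 'fiction' (root). The prefix is 'non'.

non


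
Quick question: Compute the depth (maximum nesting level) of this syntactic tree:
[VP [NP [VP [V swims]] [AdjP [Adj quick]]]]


Count bracket nesting levels:
'[' at pos 0: depth = 1
'[' at pos 4: depth = 2
'[' at pos 8: depth = 3
'[' at pos 12: depth = 4
'[' at pos 23: depth = 3
'[' at pos 29: depth = 4
Maximum depth reached: 4

4


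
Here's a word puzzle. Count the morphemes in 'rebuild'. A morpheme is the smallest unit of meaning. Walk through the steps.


Decomposition: re- (prefix) + build (root) = 2 morpheme(s)

2 morphemes


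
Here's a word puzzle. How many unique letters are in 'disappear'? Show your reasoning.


Unique letters in 'disappear': {a, d, e, i, p, r, s} = 7 distinct letters.

7


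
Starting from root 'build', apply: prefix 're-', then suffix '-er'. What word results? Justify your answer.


Step 1: Add prefix 're-' to 'build' = 'rebuild'
Step 2: Add suffix '-er' to 'rebuild' = 'rebuilder'

rebuilder


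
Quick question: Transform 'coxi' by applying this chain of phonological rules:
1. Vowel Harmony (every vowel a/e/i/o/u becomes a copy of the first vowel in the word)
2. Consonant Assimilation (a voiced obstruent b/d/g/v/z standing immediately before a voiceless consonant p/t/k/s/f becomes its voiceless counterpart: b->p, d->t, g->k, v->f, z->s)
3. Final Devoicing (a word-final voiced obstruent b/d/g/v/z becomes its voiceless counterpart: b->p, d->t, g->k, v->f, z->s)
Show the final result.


Starting form: 'coxi'
Rule 1: Vowel Harmony: all vowels become 'o' (matching first vowel). 'coxi' -> 'coxo'
Rule 2: Consonant Assimilation: no voiced obstruent (b/d/g/v/z) stands immediately before a voiceless consonant (p/t/k/s/f). No change.
Rule 3: Final Devoicing: the word ends in the vowel 'o', not a consonant. No change.
Final form: 'coxo'

coxo


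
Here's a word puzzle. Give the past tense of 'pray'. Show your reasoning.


Apply rule: Add -ed. 'pray' becomes 'prayed'.

prayed


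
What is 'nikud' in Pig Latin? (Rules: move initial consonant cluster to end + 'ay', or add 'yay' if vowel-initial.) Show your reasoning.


'nikud': move consonant cluster 'n' to end and add 'ay': 'ikudnay'.

ikudnay


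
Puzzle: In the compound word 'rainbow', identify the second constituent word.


Split 'rainbow' into 'rain' + 'bow'. The second part is 'bow'.

bow


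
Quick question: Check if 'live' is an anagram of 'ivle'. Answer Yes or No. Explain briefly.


Sorted letters of 'live': 'eilv'
Sorted letters of 'ivle': 'eilv'
They match.

Yes


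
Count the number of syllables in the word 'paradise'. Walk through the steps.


Break 'paradise' into syllables: par-a-dise -> par | a | dise = 3 syllables

3 syllables


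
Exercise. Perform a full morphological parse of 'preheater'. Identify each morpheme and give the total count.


Step 1: Identify prefix: 'pre' (meaning: before)
Step 2: Identify root: 'heat'
Step 3: Identify suffix(es): 'er'
Decomposition: pre- (prefix: before) + heat (root) + -er (suffix: one who)
Total morphemes: 3

3 morphemes (pre- (prefix: before) + heat (root) + -er (suffix: one who))


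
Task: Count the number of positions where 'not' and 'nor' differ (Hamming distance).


Alignment:
Position 1: 'n' vs 'n' = match
Position 2: 'o' vs 'o' = match
Position 3: 't' vs 'r' = DIFFER
Total differences: 1

1


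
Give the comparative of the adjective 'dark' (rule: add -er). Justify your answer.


Apply comparative formation (add -er): 'dark' -> 'darker'.

darker


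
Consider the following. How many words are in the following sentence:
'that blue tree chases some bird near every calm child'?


Split into words: that | blue | tree | chases | some | bird | near | every | calm | child = 10 words.

10


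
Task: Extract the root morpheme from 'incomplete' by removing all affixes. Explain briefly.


Remove prefix 'in' from 'incomplete' to get root 'complete'.

complete


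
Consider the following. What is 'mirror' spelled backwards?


Reverse 'mirror' character by character: 'rorrim'.

rorrim


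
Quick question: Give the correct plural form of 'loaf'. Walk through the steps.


Apply rule: Change -f to -ves. 'loaf' becomes 'loaves'.

loaves


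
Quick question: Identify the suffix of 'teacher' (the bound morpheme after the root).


The word 'teacher' = 'teach' (root) + '-er' (suffix). The suffix is '-er'.

er


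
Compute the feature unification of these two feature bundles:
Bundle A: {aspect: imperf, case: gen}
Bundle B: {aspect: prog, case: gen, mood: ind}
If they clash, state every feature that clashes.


Compare features:
aspect: A=imperf vs B=prog -> CLASH
case: A=gen vs B=gen -> unified: gen
mood: A=_ vs B=ind -> unified: ind
Clash detected on feature 'aspect' (imperf vs prog); unification fails.

CLASH on 'aspect' (imperf vs prog)


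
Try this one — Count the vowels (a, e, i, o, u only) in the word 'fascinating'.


Vowels in 'fascinating': a, i, a, i = 4 vowels.

4


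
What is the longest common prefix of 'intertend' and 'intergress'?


Compare from the start: 5 characters match: 'inter'. Mismatch at position 6: 't' vs 'g'.

inter


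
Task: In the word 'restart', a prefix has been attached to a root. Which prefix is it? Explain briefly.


The word 'restart' = 're' (prefix) + 'start' (root). The prefix is 're'.

re


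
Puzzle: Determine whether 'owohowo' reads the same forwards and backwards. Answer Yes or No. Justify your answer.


Forward: 'owohowo'
Reversed: 'owohowo'
They are identical.

Yes


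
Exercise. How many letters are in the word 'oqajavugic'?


Spell out 'oqajavugic' and number each letter: o(1), q(2), a(3), j(4), a(5), v(6), u(7), g(8), i(9), c(10). Total: 10 letters.

10


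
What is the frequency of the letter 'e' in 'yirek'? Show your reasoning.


Letter 'e' in 'yirek': found at position(s) 4 = 1 occurrence(s).

1


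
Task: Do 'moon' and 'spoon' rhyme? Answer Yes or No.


Rime (stressed vowel + following sounds) of 'moon': -oon = /uːn/
Rime of 'spoon': -oon = /uːn/
/uːn/ and /uːn/ are the same ending sound, so the words rhyme.

Yes


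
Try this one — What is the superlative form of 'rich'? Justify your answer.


Apply superlative formation (add -est): 'rich' -> 'richest'.

richest


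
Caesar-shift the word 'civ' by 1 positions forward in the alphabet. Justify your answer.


Shift each letter by 1: c -> d, i -> j, v -> w. Result: 'djw'.

djw


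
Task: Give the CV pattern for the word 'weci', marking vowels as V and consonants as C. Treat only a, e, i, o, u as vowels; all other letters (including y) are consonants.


Letter mapping: w = C, e = V, c = C, i = V.

CVCV


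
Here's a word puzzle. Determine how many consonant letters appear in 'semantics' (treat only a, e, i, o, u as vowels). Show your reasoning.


Consonants in 'semantics': s, m, n, t, c, s = 6 consonants.

6


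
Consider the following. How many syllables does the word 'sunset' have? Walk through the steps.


Break 'sunset' into syllables: sun-set -> sun | set = 2 syllables

2 syllables


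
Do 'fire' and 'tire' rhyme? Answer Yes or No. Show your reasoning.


Rime (stressed vowel + following sounds) of 'fire': -ire = /aɪər/
Rime of 'tire': -ire = /aɪər/
/aɪər/ and /aɪər/ are the same ending sound, so the words rhyme.

Yes


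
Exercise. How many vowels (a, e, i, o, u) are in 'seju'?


Vowels in 'seju': e, u = 2 vowels.

2


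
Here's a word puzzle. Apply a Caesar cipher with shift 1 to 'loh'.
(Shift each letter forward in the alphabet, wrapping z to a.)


Shift each letter by 1: l -> m, o -> p, h -> i. Result: 'mpi'.

mpi


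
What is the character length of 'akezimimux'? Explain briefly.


Spell out 'akezimimux' and number each letter: a(1), k(2), e(3), z(4), i(5), m(6), i(7), m(8), u(9), x(10). Total: 10 letters.

10


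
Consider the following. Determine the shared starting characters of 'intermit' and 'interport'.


Compare from the start: 5 characters match: 'inter'. Mismatch at position 6: 'm' vs 'p'.

inter


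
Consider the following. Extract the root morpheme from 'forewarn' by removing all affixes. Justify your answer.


Remove prefix 'fore' from 'forewarn' to get root 'warn'.

warn


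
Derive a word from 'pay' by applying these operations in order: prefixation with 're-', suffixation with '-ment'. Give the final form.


Step 1: Add prefix 're-' to 'pay' = 'repay'
Step 2: Add suffix '-ment' to 'repay' = 'repayment'

repayment


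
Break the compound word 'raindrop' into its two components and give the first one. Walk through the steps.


Split 'raindrop' into 'rain' + 'drop'. The first part is 'rain'.

rain


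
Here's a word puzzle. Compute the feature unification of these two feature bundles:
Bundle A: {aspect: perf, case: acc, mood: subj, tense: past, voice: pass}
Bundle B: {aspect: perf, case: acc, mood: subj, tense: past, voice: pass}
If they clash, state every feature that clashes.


Compare features:
aspect: A=perf vs B=perf -> unified: perf
case: A=acc vs B=acc -> unified: acc
mood: A=subj vs B=subj -> unified: subj
tense: A=past vs B=past -> unified: past
voice: A=pass vs B=pass -> unified: pass
No clashes found.

Unified: {aspect: perf, case: acc, mood: subj, tense: past, voice: pass}


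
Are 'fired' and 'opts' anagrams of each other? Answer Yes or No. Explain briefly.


Sorted letters of 'fired': 'defir'
Sorted letters of 'opts': 'opst'
They do not match.

No


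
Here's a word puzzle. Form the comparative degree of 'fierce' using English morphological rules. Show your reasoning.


Apply comparative formation (ends in e: add -r): 'fierce' -> 'fiercer'.

fiercer


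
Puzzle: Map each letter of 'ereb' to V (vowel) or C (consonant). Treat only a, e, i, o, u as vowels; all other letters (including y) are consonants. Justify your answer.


Letter mapping: e = V, r = C, e = V, b = C.

VCVC


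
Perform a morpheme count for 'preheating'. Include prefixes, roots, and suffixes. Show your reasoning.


Decomposition: pre- (prefix) + heat (root) + -ing (suffix) = 3 morpheme(s)

3 morphemes


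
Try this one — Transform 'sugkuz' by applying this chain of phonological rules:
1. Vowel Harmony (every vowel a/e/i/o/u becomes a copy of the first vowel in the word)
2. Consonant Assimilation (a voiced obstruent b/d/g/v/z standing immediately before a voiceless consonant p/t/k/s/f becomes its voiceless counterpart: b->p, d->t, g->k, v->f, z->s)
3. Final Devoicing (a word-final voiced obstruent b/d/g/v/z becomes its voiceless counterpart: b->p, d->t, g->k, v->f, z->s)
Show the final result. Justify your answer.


Starting form: 'sugkuz'
Rule 1: Vowel Harmony: all vowels already match. No change.
Rule 2: Consonant Assimilation: voiced obstruent before voiceless consonant becomes voiceless ('gk' -> 'kk'). 'sugkuz' -> 'sukkuz'
Rule 3: Final Devoicing: word-final voiced obstruent 'z' becomes voiceless 's'. 'sukkuz' -> 'sukkus'
Final form: 'sukkus'

sukkus


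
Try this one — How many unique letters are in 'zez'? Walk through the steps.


Unique letters in 'zez': {e, z} = 2 distinct letters.

2


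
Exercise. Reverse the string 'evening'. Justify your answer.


Reverse 'evening' character by character: 'gnineve'.

gnineve


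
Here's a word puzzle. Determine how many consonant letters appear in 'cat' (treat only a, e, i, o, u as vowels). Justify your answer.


Consonants in 'cat': c, t = 2 consonants.

2


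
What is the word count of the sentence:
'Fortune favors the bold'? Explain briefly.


Split into words: Fortune | favors | the | bold = 4 words.

4


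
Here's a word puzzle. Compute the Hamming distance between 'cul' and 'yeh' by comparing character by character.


Alignment:
Position 1: 'c' vs 'y' = DIFFER
Position 2: 'u' vs 'e' = DIFFER
Position 3: 'l' vs 'h' = DIFFER
Total differences: 3

3


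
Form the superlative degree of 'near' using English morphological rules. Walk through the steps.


Apply superlative formation (add -est): 'near' -> 'nearest'.

nearest


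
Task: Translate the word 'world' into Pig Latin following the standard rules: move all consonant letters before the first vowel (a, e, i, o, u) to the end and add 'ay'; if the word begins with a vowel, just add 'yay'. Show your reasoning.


'world': move consonant cluster 'w' to end and add 'ay': 'orldway'.

orldway


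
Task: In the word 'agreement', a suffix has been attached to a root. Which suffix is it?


The word 'agreement' = 'agree' (root) + '-ment' (suffix). The suffix is '-ment'.

ment


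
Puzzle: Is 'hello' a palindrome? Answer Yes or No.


Forward: 'hello'
Reversed: 'olleh'
They differ.

No


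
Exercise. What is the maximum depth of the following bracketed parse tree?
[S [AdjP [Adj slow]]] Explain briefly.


Count bracket nesting levels:
'[' at pos 0: depth = 1
'[' at pos 3: depth = 2
'[' at pos 9: depth = 3
Maximum depth reached: 3

3


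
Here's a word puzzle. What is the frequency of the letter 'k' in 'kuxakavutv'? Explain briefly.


Letter 'k' in 'kuxakavutv': found at position(s) 1, 5 = 2 occurrence(s).

2


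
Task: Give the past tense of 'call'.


Apply rule: Add -ed. 'call' becomes 'called'.

called


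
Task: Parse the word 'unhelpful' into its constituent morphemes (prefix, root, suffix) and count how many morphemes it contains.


Step 1: Identify prefix: 'un' (meaning: not/reverse)
Step 2: Identify root: 'help'
Step 3: Identify suffix(es): 'ful'
Decomposition: un- (prefix: not/reverse) + help (root) + -ful (suffix: full of)
Total morphemes: 3

3 morphemes (un- (prefix: not/reverse) + help (root) + -ful (suffix: full of))


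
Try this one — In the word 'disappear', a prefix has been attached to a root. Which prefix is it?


The word 'disappear' = 'dis' (prefix) + 'appear' (root). The prefix is 'dis'.

dis


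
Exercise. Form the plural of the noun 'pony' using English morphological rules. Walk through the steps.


Apply rule: Change -y to -ies (consonant + y). 'pony' becomes 'ponies'.

ponies


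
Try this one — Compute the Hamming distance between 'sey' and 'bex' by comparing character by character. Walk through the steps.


Alignment:
Position 1: 's' vs 'b' = DIFFER
Position 2: 'e' vs 'e' = match
Position 3: 'y' vs 'x' = DIFFER
Total differences: 2

2


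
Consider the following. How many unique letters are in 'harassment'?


Unique letters in 'harassment': {a, e, h, m, n, r, s, t} = 8 distinct letters.

8


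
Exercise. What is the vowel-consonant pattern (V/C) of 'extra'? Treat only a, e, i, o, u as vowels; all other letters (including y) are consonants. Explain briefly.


Letter mapping: e = V, x = C, t = C, r = C, a = V.

VCCCV


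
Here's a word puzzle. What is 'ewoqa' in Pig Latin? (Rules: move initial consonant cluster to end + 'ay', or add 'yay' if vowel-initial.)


'ewoqa' starts with a vowel, so add 'yay': 'ewoqayay'.

ewoqayay


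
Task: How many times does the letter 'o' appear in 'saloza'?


Letter 'o' in 'saloza': found at position(s) 4 = 1 occurrence(s).

1


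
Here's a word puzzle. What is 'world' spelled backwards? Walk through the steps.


Reverse 'world' character by character: 'dlrow'.

dlrow


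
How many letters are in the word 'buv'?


Spell out 'buv' and number each letter: b(1), u(2), v(3). Total: 3 letters.

3


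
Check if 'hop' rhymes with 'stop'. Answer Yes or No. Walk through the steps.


Rime (stressed vowel + following sounds) of 'hop': -op = /ɒp/
Rime of 'stop': -op = /ɒp/
/ɒp/ and /ɒp/ are the same ending sound, so the words rhyme.

Yes


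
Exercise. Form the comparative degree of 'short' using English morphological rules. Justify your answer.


Apply comparative formation (add -er): 'short' -> 'shorter'.

shorter


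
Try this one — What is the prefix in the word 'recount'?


The word 'recount' = 're' (prefix) + 'count' (root). The prefix is 're'.

re


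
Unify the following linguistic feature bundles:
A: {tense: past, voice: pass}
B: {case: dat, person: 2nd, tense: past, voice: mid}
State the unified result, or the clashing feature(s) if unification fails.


Compare features:
case: A=_ vs B=dat -> unified: dat
person: A=_ vs B=2nd -> unified: 2nd
tense: A=past vs B=past -> unified: past
voice: A=pass vs B=mid -> CLASH
Clash detected on feature 'voice' (pass vs mid); unification fails.

CLASH on 'voice' (pass vs mid)


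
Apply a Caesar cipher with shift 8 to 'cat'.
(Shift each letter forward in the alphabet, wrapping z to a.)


Shift each letter by 8: c -> k, a -> i, t -> b. Result: 'kib'.

kib


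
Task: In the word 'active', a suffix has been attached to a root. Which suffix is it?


The word 'active' = 'act' (root) + '-ive' (suffix). The suffix is '-ive'.

ive


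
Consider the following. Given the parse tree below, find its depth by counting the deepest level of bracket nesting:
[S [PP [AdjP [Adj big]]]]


Count bracket nesting levels:
'[' at pos 0: depth = 1
'[' at pos 3: depth = 2
'[' at pos 7: depth = 3
'[' at pos 13: depth = 4
Maximum depth reached: 4

4


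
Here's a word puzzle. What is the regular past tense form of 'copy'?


Apply rule: Change -y to -ied. 'copy' becomes 'copied'.

copied


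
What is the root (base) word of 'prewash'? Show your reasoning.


Remove prefix 'pre' from 'prewash' to get root 'wash'.

wash


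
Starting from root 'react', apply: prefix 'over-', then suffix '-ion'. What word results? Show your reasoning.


Step 1: Add prefix 'over-' to 'react' = 'overreact'
Step 2: Add suffix '-ion' to 'overreact' = 'overreaction'

overreaction


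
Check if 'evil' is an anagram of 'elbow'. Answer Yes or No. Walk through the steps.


Sorted letters of 'evil': 'eilv'
Sorted letters of 'elbow': 'below'
They do not match.

No


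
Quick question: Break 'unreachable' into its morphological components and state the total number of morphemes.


Step 1: Identify prefix: 'un' (meaning: not/reverse)
Step 2: Identify root: 'reach'
Step 3: Identify suffix(es): 'able'
Decomposition: un- (prefix: not/reverse) + reach (root) + -able (suffix: capable of)
Total morphemes: 3

3 morphemes (un- (prefix: not/reverse) + reach (root) + -able (suffix: capable of))


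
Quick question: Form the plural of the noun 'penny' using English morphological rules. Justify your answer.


Apply rule: Change -y to -ies (consonant + y). 'penny' becomes 'pennies'.

pennies


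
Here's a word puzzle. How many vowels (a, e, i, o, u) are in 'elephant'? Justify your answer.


Vowels in 'elephant': e, e, a = 3 vowels.

3


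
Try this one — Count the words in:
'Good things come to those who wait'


Split into words: Good | things | come | to | those | who | wait = 7 words.

7


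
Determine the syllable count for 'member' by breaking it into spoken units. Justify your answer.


Break 'member' into syllables: mem-ber -> mem | ber = 2 syllables

2 syllables


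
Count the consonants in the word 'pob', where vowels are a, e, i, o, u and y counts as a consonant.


Consonants in 'pob': p, b = 2 consonants.

2


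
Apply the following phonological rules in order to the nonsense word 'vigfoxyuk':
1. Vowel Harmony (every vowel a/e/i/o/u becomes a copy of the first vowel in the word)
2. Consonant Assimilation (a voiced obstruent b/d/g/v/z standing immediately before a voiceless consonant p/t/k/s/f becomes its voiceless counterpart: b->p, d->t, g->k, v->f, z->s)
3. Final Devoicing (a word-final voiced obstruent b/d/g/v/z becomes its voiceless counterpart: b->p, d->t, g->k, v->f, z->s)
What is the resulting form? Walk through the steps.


Starting form: 'vigfoxyuk'
Rule 1: Vowel Harmony: all vowels become 'i' (matching first vowel). 'vigfoxyuk' -> 'vigfixyik'
Rule 2: Consonant Assimilation: voiced obstruent before voiceless consonant becomes voiceless ('gf' -> 'kf'). 'vigfixyik' -> 'vikfixyik'
Rule 3: Final Devoicing: final consonant 'k' is not one of the voiced obstruents b/d/g/v/z. No change.
Final form: 'vikfixyik'

vikfixyik


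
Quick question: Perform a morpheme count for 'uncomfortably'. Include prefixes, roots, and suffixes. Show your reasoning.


Decomposition: un- (prefix) + comfort (root) + -able (suffix) + -ly (suffix) = 4 morpheme(s)

4 morphemes


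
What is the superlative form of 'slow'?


Apply superlative formation (add -est): 'slow' -> 'slowest'.

slowest


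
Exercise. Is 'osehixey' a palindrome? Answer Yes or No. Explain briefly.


Forward: 'osehixey'
Reversed: 'yexiheso'
They differ.

No


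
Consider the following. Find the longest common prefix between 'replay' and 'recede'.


Compare from the start: 2 characters match: 're'. Mismatch at position 3: 'p' vs 'c'.

re


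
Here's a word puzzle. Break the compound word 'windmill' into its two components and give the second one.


Split 'windmill' into 'wind' + 'mill'. The second part is 'mill'.

mill


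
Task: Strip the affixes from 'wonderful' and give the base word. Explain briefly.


Remove suffix '-ful' from 'wonderful' to get root 'wonder'.

wonder


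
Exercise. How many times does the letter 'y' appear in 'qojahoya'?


Letter 'y' in 'qojahoya': found at position(s) 7 = 1 occurrence(s).

1


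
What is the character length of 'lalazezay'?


Spell out 'lalazezay' and number each letter: l(1), a(2), l(3), a(4), z(5), e(6), z(7), a(8), y(9). Total: 9 letters.

9


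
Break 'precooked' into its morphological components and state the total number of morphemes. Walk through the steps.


Step 1: Identify prefix: 'pre' (meaning: before)
Step 2: Identify root: 'cook'
Step 3: Identify suffix(es): 'ed'
Decomposition: pre- (prefix: before) + cook (root) + -ed (suffix: past)
Total morphemes: 3

3 morphemes (pre- (prefix: before) + cook (root) + -ed (suffix: past))


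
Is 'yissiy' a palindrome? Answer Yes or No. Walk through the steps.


Forward: 'yissiy'
Reversed: 'yissiy'
They are identical.

Yes


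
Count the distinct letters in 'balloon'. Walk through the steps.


Unique letters in 'balloon': {a, b, l, n, o} = 5 distinct letters.

5


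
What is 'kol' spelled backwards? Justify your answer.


Reverse 'kol' character by character: 'lok'.

lok


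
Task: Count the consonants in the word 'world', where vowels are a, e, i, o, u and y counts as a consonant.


Consonants in 'world': w, r, l, d = 4 consonants.

4


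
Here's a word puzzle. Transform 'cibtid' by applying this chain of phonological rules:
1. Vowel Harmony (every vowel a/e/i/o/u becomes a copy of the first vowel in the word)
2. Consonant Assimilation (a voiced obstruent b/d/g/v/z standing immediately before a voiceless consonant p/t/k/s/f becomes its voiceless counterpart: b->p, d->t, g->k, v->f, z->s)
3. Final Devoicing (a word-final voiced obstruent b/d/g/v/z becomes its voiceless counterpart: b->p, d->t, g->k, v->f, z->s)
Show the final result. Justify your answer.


Starting form: 'cibtid'
Rule 1: Vowel Harmony: all vowels already match. No change.
Rule 2: Consonant Assimilation: voiced obstruent before voiceless consonant becomes voiceless ('bt' -> 'pt'). 'cibtid' -> 'ciptid'
Rule 3: Final Devoicing: word-final voiced obstruent 'd' becomes voiceless 't'. 'ciptid' -> 'ciptit'
Final form: 'ciptit'

ciptit


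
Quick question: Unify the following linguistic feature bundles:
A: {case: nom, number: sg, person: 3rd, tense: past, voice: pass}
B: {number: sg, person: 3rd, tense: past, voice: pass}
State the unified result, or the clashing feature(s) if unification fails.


Compare features:
case: A=nom vs B=_ -> unified: nom
number: A=sg vs B=sg -> unified: sg
person: A=3rd vs B=3rd -> unified: 3rd
tense: A=past vs B=past -> unified: past
voice: A=pass vs B=pass -> unified: pass
No clashes found.

Unified: {case: nom, number: sg, person: 3rd, tense: past, voice: pass}


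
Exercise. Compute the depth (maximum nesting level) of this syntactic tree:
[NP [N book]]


Count bracket nesting levels:
'[' at pos 0: depth = 1
'[' at pos 4: depth = 2
Maximum depth reached: 2

2


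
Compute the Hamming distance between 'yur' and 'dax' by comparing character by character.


Alignment:
Position 1: 'y' vs 'd' = DIFFER
Position 2: 'u' vs 'a' = DIFFER
Position 3: 'r' vs 'x' = DIFFER
Total differences: 3

3


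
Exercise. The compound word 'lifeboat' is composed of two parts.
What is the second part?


Split 'lifeboat' into 'life' + 'boat'. The second part is 'boat'.

boat


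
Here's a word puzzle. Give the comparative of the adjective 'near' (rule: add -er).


Apply comparative formation (add -er): 'near' -> 'nearer'.

nearer


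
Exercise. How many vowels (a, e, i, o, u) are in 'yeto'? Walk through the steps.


Vowels in 'yeto': e, o = 2 vowels.

2


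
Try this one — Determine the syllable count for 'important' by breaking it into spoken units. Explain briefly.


Break 'important' into syllables: im-por-tant -> im | por | tant = 3 syllables

3 syllables


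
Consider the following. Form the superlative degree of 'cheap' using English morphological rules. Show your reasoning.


Apply superlative formation (add -est): 'cheap' -> 'cheapest'.

cheapest


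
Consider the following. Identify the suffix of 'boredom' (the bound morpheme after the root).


The word 'boredom' = 'bore' (root) + '-dom' (suffix). The suffix is '-dom'.

dom


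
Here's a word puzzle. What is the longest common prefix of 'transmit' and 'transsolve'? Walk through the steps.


Compare from the start: 5 characters match: 'trans'. Mismatch at position 6: 'm' vs 's'.

trans


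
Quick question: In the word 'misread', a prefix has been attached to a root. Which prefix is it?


The word 'misread' = 'mis' (prefix) + 'read' (root). The prefix is 'mis'.

mis


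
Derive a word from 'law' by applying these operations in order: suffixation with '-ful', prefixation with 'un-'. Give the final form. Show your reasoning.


Step 1: Add suffix '-ful' to 'law' = 'lawful'
Step 2: Add prefix 'un-' to 'lawful' = 'unlawful'

unlawful


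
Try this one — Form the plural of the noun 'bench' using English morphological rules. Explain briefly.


Apply rule: Add -es (sibilant/fricative ending). 'bench' becomes 'benches'.

benches


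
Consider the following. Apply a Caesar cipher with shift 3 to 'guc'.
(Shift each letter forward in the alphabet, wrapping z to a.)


Shift each letter by 3: g -> j, u -> x, c -> f. Result: 'jxf'.

jxf


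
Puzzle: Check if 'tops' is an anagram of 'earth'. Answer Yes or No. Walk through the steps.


Sorted letters of 'tops': 'opst'
Sorted letters of 'earth': 'aehrt'
They do not match.

No


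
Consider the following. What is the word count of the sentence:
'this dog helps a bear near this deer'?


Split into words: this | dog | helps | a | bear | near | this | deer = 8 words.

8


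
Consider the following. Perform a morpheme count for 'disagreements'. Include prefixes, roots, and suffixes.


Decomposition: dis- (prefix) + agree (root) + -ment (suffix) + -s (plural) = 4 morpheme(s)

4 morphemes


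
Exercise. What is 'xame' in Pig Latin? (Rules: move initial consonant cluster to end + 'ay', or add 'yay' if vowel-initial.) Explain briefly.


'xame': move consonant cluster 'x' to end and add 'ay': 'amexay'.

amexay


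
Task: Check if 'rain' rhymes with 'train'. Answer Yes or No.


Rime (stressed vowel + following sounds) of 'rain': -ain = /eɪn/
Rime of 'train': -ain = /eɪn/
/eɪn/ and /eɪn/ are the same ending sound, so the words rhyme.

Yes


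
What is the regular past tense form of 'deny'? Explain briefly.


Apply rule: Change -y to -ied. 'deny' becomes 'denied'.

denied


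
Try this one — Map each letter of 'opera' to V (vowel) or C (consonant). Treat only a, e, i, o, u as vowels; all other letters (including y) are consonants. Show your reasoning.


Letter mapping: o = V, p = C, e = V, r = C, a = V.

VCVCV


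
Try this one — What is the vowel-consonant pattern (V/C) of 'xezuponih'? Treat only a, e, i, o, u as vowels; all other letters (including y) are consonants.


Letter mapping: x = C, e = V, z = C, u = V, p = C, o = V, n = C, i = V, h = C.

CVCVCVCVC


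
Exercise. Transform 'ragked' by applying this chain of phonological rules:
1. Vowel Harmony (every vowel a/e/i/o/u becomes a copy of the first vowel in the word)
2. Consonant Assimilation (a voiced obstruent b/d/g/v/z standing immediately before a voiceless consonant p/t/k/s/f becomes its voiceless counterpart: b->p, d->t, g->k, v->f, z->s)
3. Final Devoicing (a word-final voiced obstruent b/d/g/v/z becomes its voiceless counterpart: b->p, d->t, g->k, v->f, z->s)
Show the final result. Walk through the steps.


Starting form: 'ragked'
Rule 1: Vowel Harmony: all vowels become 'a' (matching first vowel). 'ragked' -> 'ragkad'
Rule 2: Consonant Assimilation: voiced obstruent before voiceless consonant becomes voiceless ('gk' -> 'kk'). 'ragkad' -> 'rakkad'
Rule 3: Final Devoicing: word-final voiced obstruent 'd' becomes voiceless 't'. 'rakkad' -> 'rakkat'
Final form: 'rakkat'

rakkat


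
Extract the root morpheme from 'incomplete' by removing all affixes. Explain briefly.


Remove prefix 'in' from 'incomplete' to get root 'complete'.

complete


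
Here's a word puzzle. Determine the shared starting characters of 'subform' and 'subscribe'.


Compare from the start: 3 characters match: 'sub'. Mismatch at position 4: 'f' vs 's'.

sub


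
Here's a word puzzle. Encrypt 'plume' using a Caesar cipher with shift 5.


Shift each letter by 5: p -> u, l -> q, u -> z, m -> r, e -> j. Result: 'uqzrj'.

uqzrj


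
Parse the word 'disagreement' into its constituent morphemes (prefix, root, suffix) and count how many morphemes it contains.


Step 1: Identify prefix: 'dis' (meaning: not/apart)
Step 2: Identify root: 'agree'
Step 3: Identify suffix(es): 'ment'
Decomposition: dis- (prefix: not/apart) + agree (root) + -ment (suffix: action/result)
Total morphemes: 3

3 morphemes (dis- (prefix: not/apart) + agree (root) + -ment (suffix: action/result))


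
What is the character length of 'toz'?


Spell out 'toz' and number each letter: t(1), o(2), z(3). Total: 3 letters.

3


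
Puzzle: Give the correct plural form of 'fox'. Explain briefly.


Apply rule: Add -es (sibilant/fricative ending). 'fox' becomes 'foxes'.

foxes


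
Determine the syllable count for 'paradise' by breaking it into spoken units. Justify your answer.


Break 'paradise' into syllables: par-a-dise -> par | a | dise = 3 syllables

3 syllables


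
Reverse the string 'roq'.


Reverse 'roq' character by character: 'qor'.

qor


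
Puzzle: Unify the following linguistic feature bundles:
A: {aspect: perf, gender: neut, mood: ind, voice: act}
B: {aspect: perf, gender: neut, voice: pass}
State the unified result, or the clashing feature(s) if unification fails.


Compare features:
aspect: A=perf vs B=perf -> unified: perf
gender: A=neut vs B=neut -> unified: neut
mood: A=ind vs B=_ -> unified: ind
voice: A=act vs B=pass -> CLASH
Clash detected on feature 'voice' (act vs pass); unification fails.

CLASH on 'voice' (act vs pass)


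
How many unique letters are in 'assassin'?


Unique letters in 'assassin': {a, i, n, s} = 4 distinct letters.

4


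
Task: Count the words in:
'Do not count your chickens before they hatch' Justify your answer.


Split into words: Do | not | count | your | chickens | before | they | hatch = 8 words.

8


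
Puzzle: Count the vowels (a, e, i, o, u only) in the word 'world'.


Vowels in 'world': o = 1 vowels.

1


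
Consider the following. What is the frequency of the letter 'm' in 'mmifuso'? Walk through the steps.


Letter 'm' in 'mmifuso': found at position(s) 1, 2 = 2 occurrence(s).

2


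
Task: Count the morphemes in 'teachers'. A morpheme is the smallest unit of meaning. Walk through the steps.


Decomposition: teach (root) + -er (suffix) + -s (plural) = 3 morpheme(s)

3 morphemes


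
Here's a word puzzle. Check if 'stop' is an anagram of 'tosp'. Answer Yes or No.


Sorted letters of 'stop': 'opst'
Sorted letters of 'tosp': 'opst'
They match.

Yes


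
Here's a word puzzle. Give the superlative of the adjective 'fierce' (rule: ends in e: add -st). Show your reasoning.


Apply superlative formation (ends in e: add -st): 'fierce' -> 'fiercest'.

fiercest


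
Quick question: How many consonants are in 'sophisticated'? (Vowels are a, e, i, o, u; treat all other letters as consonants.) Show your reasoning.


Consonants in 'sophisticated': s, p, h, s, t, c, t, d = 8 consonants.

8


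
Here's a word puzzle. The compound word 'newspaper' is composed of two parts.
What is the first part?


Split 'newspaper' into 'news' + 'paper'. The first part is 'news'.

news


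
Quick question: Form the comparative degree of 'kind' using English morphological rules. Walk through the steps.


Apply comparative formation (add -er): 'kind' -> 'kinder'.

kinder


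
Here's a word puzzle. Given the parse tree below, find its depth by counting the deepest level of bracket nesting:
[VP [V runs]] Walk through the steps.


Count bracket nesting levels:
'[' at pos 0: depth = 1
'[' at pos 4: depth = 2
Maximum depth reached: 2

2


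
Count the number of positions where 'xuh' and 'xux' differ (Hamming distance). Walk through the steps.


Alignment:
Position 1: 'x' vs 'x' = match
Position 2: 'u' vs 'u' = match
Position 3: 'h' vs 'x' = DIFFER
Total differences: 1

1


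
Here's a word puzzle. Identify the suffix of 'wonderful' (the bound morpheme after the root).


The word 'wonderful' = 'wonder' (root) + '-ful' (suffix). The suffix is '-ful'.

ful


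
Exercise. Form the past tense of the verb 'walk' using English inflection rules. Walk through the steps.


Apply rule: Add -ed. 'walk' becomes 'walked'.

walked


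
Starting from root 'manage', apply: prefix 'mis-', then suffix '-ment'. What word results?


Step 1: Add prefix 'mis-' to 'manage' = 'mismanage'
Step 2: Add suffix '-ment' to 'mismanage' = 'mismanagement'

mismanagement


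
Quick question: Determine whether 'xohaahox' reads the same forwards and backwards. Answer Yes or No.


Forward: 'xohaahox'
Reversed: 'xohaahox'
They are identical.

Yes


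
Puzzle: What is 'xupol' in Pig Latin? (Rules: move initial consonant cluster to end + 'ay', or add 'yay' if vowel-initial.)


'xupol': move consonant cluster 'x' to end and add 'ay': 'upolxay'.

upolxay


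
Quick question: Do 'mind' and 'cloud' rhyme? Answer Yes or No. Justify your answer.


Rime (stressed vowel + following sounds) of 'mind': -ind = /aɪnd/
Rime of 'cloud': -oud = /aʊd/
/aɪnd/ and /aʊd/ are different ending sounds, so the words do not rhyme.

No


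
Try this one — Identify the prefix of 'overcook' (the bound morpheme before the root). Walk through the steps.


The word 'overcook' = 'over' (prefix) + 'cook' (root). The prefix is 'over'.

over


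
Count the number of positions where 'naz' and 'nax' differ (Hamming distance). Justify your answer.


Alignment:
Position 1: 'n' vs 'n' = match
Position 2: 'a' vs 'a' = match
Position 3: 'z' vs 'x' = DIFFER
Total differences: 1

1


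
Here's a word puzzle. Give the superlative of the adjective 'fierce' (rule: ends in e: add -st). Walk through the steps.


Apply superlative formation (ends in e: add -st): 'fierce' -> 'fiercest'.

fiercest


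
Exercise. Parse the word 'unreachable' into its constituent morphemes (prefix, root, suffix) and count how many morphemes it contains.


Step 1: Identify prefix: 'un' (meaning: not/reverse)
Step 2: Identify root: 'reach'
Step 3: Identify suffix(es): 'able'
Decomposition: un- (prefix: not/reverse) + reach (root) + -able (suffix: capable of)
Total morphemes: 3

3 morphemes (un- (prefix: not/reverse) + reach (root) + -able (suffix: capable of))


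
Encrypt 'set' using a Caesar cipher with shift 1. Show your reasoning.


Shift each letter by 1: s -> t, e -> f, t -> u. Result: 'tfu'.

tfu


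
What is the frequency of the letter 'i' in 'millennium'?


Letter 'i' in 'millennium': found at position(s) 2, 8 = 2 occurrence(s).

2


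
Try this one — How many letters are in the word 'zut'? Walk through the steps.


Spell out 'zut' and number each letter: z(1), u(2), t(3). Total: 3 letters.

3


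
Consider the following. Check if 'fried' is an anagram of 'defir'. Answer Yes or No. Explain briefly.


Sorted letters of 'fried': 'defir'
Sorted letters of 'defir': 'defir'
They match.

Yes


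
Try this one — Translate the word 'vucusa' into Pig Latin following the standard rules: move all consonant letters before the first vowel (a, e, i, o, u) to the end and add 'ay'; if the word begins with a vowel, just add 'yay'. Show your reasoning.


'vucusa': move consonant cluster 'v' to end and add 'ay': 'ucusavay'.

ucusavay
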